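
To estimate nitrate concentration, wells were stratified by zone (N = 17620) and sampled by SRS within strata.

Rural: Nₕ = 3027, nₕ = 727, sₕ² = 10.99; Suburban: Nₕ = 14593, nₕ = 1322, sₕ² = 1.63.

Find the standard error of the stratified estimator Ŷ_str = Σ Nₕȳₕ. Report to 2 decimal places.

Var(Ŷ_str) = Σₕ Nₕ²(1 − fₕ)sₕ²/nₕ.
Rural: 3027²·(1 − 727/3027)·10.99/727 = 105245.5.
Suburban: 14593²·(1 − 1322/14593)·1.63/1322 = 238783.54.
Sum = 344029.04.
SE = √(344029.04) = 586.54.

586.54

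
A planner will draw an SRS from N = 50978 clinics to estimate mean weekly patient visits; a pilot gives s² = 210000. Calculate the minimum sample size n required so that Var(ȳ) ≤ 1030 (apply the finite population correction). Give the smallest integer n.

204

Without fpc, n₀ = s²/D = 210000/1030 = 203.8835.
With fpc, (1 − n/N)·s²/n ≤ D requires n ≥ n₀/(1 + n₀/N) = 203.8835/(1 + 203.8835/50978) = 203.0713.
Rounding up, n = 204.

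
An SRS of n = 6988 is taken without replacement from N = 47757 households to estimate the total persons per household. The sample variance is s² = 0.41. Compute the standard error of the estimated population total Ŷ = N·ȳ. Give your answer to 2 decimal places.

Var(Ŷ) = N²·Var(ȳ) = N²·(1 − n/N)·s²/n.
f = 6988/47757 = 0.14632410; Var(ȳ) = 0.85367590·0.41/6988 = 5.008688 × 10^-5.
Var(Ŷ) = 47757² · (5.008688 × 10^-5) = 114234.7.
SE(Ŷ) = √(114234.7) = 337.99.

337.99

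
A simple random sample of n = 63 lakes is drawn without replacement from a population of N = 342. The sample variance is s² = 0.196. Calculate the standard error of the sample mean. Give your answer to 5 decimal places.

Under SRS without replacement, Var(ȳ) = (1 − f)·s²/n with f = n/N = 63/342 = 0.18421053.
Var(ȳ) = (1 − 0.18421053)·0.196/63 = 0.81578947·0.0031111111 = 0.0025380117.
SE(ȳ) = √(0.0025380117) = 0.05038.

0.05038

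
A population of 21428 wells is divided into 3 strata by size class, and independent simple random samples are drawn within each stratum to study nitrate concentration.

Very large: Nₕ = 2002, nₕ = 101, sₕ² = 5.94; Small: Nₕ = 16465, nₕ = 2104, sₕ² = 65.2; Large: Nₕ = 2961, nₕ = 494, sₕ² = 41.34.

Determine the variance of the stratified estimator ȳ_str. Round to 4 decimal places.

0.0178

Var(ȳ_str) = Σₕ Wₕ²(1 − fₕ)sₕ²/nₕ with Wₕ = Nₕ/N, N = 21428.
Very large: Wₕ = 0.09342916; term = 0.09342916²·(1 − 0.05044955)·5.94/101 = 4.874701 × 10^-4.
Small: Wₕ = 0.76838716; term = 0.76838716²·(1 − 0.12778621)·65.2/2104 = 0.01595824.
Large: Wₕ = 0.13818368; term = 0.13818368²·(1 − 0.16683553)·41.34/494 = 0.0013313364.
Sum = 0.017777047.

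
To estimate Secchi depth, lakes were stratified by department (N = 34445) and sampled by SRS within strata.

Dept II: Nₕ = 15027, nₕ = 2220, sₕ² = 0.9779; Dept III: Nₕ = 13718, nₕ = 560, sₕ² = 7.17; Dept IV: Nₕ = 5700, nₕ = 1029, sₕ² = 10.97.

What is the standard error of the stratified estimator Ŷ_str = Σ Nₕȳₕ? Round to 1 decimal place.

Var(Ŷ_str) = Σₕ Nₕ²(1 − fₕ)sₕ²/nₕ.
Dept II: 15027²·(1 − 2220/15027)·0.9779/2220 = 84773.706.
Dept III: 13718²·(1 − 560/13718)·7.17/560 = 2.3110631 × 10^6.
Dept IV: 5700²·(1 − 1029/5700)·10.97/1029 = 283841.55.
Sum = 2.6796784 × 10^6.
SE = √(2.6796784 × 10^6) = 1637.0.

1637.0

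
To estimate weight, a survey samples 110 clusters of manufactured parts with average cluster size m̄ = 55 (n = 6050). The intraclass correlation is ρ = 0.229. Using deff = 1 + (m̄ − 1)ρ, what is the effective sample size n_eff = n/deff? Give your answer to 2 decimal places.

deff = 1 + (55 − 1)·0.229 = 1 + 12.366 = 13.366.
n_eff = 6050 / 13.366 = 452.64.

452.64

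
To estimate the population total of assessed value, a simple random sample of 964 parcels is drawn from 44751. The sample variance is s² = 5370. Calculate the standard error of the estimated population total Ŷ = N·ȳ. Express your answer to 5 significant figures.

Var(Ŷ) = N²·Var(ȳ) = N²·(1 − n/N)·s²/n.
f = 964/44751 = 0.02154142; Var(ȳ) = 0.97845858·5370/964 = 5.4505421.
Var(Ŷ) = 44751² · 5.4505421 = 1.0915539 × 10^10.
SE(Ŷ) = √(1.0915539 × 10^10) = 104480.

104480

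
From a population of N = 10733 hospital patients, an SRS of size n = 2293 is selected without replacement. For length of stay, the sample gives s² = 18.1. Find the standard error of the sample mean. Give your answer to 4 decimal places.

0.0788

Under SRS without replacement, Var(ȳ) = (1 − f)·s²/n with f = n/N = 2293/10733 = 0.21364018.
Var(ȳ) = (1 − 0.21364018)·18.1/2293 = 0.78635982·0.0078935892 = 0.0062072014.
SE(ȳ) = √(0.0062072014) = 0.0788.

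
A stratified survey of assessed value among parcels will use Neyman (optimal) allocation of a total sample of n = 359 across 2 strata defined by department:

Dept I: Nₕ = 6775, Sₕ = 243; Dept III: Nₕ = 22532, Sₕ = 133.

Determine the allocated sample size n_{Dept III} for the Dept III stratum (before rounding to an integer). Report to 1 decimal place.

231.7

Neyman allocation: nₕ = n·NₕSₕ / Σⱼ NⱼSⱼ.
Σ NⱼSⱼ = 6775·243 + 22532·133 = 4.643081 × 10^6.
n_{Dept III} = 359·22532·133 / (4.643081 × 10^6) = 231.7.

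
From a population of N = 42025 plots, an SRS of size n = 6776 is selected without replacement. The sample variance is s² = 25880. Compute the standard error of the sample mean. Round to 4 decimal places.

1.7898

Under SRS without replacement, Var(ȳ) = (1 − f)·s²/n with f = n/N = 6776/42025 = 0.16123736.
Var(ȳ) = (1 − 0.16123736)·25880/6776 = 0.83876264·3.8193625 = 3.2035385.
SE(ȳ) = √(3.2035385) = 1.7898.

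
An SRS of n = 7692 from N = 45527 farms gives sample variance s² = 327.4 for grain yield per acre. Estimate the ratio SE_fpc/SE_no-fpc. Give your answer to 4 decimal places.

f = n/N = 7692/45527 = 0.16895469.
SE_no-fpc = √(s²/n) = 0.20630972; SE_fpc = √((1−f)s²/n) = 0.18807543.
Ratio = √(1−f) = 0.91161687.

0.9116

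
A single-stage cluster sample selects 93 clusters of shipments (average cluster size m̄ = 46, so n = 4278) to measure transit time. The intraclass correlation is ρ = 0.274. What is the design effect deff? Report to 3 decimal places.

deff = 1 + (46 − 1)·0.274 = 1 + 12.33 = 13.33.

13.330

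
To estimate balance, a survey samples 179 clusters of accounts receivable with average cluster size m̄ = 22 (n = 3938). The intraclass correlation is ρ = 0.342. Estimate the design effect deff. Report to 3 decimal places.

deff = 1 + (22 − 1)·0.342 = 1 + 7.182 = 8.182.

8.182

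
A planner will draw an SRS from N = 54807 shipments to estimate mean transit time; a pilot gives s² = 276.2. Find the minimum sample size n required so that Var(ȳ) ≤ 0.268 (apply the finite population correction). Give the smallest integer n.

1012

Without fpc, n₀ = s²/D = 276.2/0.268 = 1030.5970.
With fpc, (1 − n/N)·s²/n ≤ D requires n ≥ n₀/(1 + n₀/N) = 1030.5970/(1 + 1030.5970/54807) = 1011.5752.
Rounding up, n = 1012.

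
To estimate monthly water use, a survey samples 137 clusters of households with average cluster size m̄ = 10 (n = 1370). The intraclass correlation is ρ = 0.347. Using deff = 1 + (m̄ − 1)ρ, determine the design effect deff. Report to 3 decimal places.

deff = 1 + (10 − 1)·0.347 = 1 + 3.123 = 4.123.

4.123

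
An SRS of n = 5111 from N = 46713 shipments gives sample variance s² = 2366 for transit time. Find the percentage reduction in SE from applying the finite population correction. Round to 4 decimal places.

5.6291

f = n/N = 5111/46713 = 0.10941280.
SE_no-fpc = √(s²/n) = 0.68038453; SE_fpc = √((1−f)s²/n) = 0.64208519.
Ratio = √(1−f) = 0.94370928. Reduction = 100·(1 − 0.94370928) = 5.6291%.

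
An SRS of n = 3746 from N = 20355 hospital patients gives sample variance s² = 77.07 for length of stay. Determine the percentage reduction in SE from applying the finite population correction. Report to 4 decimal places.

f = n/N = 3746/20355 = 0.18403341.
SE_no-fpc = √(s²/n) = 0.14343621; SE_fpc = √((1−f)s²/n) = 0.12956717.
Ratio = √(1−f) = 0.90330869. Reduction = 100·(1 − 0.90330869) = 9.6691%.

9.6691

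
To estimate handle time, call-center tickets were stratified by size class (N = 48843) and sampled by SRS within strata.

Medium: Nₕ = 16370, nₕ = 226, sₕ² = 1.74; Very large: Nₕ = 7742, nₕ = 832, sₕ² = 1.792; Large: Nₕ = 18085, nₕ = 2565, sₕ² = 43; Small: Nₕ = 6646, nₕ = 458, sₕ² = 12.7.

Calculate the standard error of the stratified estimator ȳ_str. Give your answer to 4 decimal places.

Var(ȳ_str) = Σₕ Wₕ²(1 − fₕ)sₕ²/nₕ with Wₕ = Nₕ/N, N = 48843.
Medium: Wₕ = 0.33515550; term = 0.33515550²·(1 − 0.01380574)·1.74/226 = 8.528958 × 10^-4.
Very large: Wₕ = 0.15850787; term = 0.15850787²·(1 − 0.10746577)·1.792/832 = 4.8299344 × 10^-5.
Large: Wₕ = 0.37026800; term = 0.37026800²·(1 − 0.14183025)·43/2565 = 0.0019723621.
Small: Wₕ = 0.13606863; term = 0.13606863²·(1 − 0.06891363)·12.7/458 = 4.7801797 × 10^-4.
Sum = 0.0033515752.
SE = √(0.0033515752) = 0.0579.

0.0579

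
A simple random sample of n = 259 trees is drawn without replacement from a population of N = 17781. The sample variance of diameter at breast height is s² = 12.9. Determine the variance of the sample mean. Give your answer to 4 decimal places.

0.0491

Under SRS without replacement, Var(ȳ) = (1 − f)·s²/n with f = n/N = 259/17781 = 0.01456611.
Var(ȳ) = (1 − 0.01456611)·12.9/259 = 0.98543389·0.04980695 = 0.049081456.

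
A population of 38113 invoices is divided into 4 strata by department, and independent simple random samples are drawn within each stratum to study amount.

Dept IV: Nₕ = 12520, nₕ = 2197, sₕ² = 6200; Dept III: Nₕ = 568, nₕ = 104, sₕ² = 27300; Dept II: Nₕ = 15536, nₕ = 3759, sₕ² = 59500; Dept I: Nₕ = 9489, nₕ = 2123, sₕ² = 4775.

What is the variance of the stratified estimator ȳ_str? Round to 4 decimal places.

Var(ȳ_str) = Σₕ Wₕ²(1 − fₕ)sₕ²/nₕ with Wₕ = Nₕ/N, N = 38113.
Dept IV: Wₕ = 0.32849684; term = 0.32849684²·(1 − 0.17547923)·6200/2197 = 0.2510878.
Dept III: Wₕ = 0.01490305; term = 0.01490305²·(1 − 0.18309859)·27300/104 = 0.047626575.
Dept II: Wₕ = 0.40762994; term = 0.40762994²·(1 − 0.24195417)·59500/3759 = 1.9937572.
Dept I: Wₕ = 0.24897017; term = 0.24897017²·(1 − 0.22373274)·4775/2123 = 0.10822542.
Sum = 2.400697.

2.4007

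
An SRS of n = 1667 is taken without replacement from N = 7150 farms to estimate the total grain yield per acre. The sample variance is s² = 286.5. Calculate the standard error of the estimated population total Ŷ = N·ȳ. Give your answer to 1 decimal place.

2595.7

Var(Ŷ) = N²·Var(ȳ) = N²·(1 − n/N)·s²/n.
f = 1667/7150 = 0.23314685; Var(ȳ) = 0.76685315·286.5/1667 = 0.1317957.
Var(Ŷ) = 7150² · 0.1317957 = 6.7377257 × 10^6.
SE(Ŷ) = √(6.7377257 × 10^6) = 2595.7.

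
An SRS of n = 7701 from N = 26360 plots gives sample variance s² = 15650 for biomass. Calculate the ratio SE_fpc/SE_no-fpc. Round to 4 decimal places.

f = n/N = 7701/26360 = 0.29214719.
SE_no-fpc = √(s²/n) = 1.4255538; SE_fpc = √((1−f)s²/n) = 1.1993753.
Ratio = √(1−f) = 0.84133989.

0.8413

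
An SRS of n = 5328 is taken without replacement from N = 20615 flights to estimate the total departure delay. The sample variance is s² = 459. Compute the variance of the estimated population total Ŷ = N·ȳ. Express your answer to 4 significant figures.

Var(Ŷ) = N²·Var(ȳ) = N²·(1 − n/N)·s²/n.
f = 5328/20615 = 0.25845258; Var(ȳ) = 0.74154742·459/5328 = 0.063883308.
Var(Ŷ) = 20615² · 0.063883308 = 2.7149015 × 10^7.

2.715 × 10^7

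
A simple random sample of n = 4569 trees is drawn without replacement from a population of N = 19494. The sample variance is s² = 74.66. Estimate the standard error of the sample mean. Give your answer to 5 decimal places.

Under SRS without replacement, Var(ȳ) = (1 − f)·s²/n with f = n/N = 4569/19494 = 0.23437981.
Var(ȳ) = (1 − 0.23437981)·74.66/4569 = 0.76562019·0.016340556 = 0.01251066.
SE(ȳ) = √(0.01251066) = 0.11185.

0.11185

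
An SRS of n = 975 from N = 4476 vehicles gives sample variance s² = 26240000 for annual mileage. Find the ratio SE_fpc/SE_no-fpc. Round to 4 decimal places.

0.8844

f = n/N = 975/4476 = 0.21782842.
SE_no-fpc = √(s²/n) = 164.05127; SE_fpc = √((1−f)s²/n) = 145.08771.
Ratio = √(1−f) = 0.88440465.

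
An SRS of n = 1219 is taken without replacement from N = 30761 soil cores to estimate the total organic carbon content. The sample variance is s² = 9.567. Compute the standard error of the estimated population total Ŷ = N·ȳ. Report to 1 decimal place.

2670.6

Var(Ŷ) = N²·Var(ȳ) = N²·(1 − n/N)·s²/n.
f = 1219/30761 = 0.03962810; Var(ȳ) = 0.96037190·9.567/1219 = 0.0075372256.
Var(Ŷ) = 30761² · 0.0075372256 = 7.1320177 × 10^6.
SE(Ŷ) = √(7.1320177 × 10^6) = 2670.6.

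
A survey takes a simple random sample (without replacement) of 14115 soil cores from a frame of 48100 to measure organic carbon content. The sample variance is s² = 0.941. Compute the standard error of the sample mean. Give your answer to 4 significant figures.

Under SRS without replacement, Var(ȳ) = (1 − f)·s²/n with f = n/N = 14115/48100 = 0.29345114.
Var(ȳ) = (1 − 0.29345114)·0.941/14115 = 0.70654886·6.6666667 × 10^-5 = 4.7103257 × 10^-5.
SE(ȳ) = √(4.7103257 × 10^-5) = 0.006863.

0.006863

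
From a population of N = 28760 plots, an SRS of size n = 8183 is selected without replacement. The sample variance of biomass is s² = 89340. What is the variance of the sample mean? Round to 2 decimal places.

7.81

Under SRS without replacement, Var(ȳ) = (1 − f)·s²/n with f = n/N = 8183/28760 = 0.28452712.
Var(ȳ) = (1 − 0.28452712)·89340/8183 = 0.71547288·10.917756 = 7.8113585.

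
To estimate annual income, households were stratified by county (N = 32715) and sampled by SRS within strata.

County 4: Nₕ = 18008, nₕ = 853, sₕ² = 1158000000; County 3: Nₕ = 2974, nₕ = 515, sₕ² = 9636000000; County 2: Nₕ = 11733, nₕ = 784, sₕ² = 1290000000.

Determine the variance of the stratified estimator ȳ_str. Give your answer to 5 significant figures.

717200

Var(ȳ_str) = Σₕ Wₕ²(1 − fₕ)sₕ²/nₕ with Wₕ = Nₕ/N, N = 32715.
County 4: Wₕ = 0.55045086; term = 0.55045086²·(1 − 0.04736784)·1158000000/853 = 391851.83.
County 3: Wₕ = 0.09090631; term = 0.09090631²·(1 − 0.17316745)·9636000000/515 = 127848.37.
County 2: Wₕ = 0.35864282; term = 0.35864282²·(1 − 0.06682008)·1290000000/784 = 197498.28.
Sum = 717198.48.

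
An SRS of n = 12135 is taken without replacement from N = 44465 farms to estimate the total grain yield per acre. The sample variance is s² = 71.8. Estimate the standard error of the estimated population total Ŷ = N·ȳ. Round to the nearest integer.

2916

Var(Ŷ) = N²·Var(ȳ) = N²·(1 − n/N)·s²/n.
f = 12135/44465 = 0.27291128; Var(ȳ) = 0.72708872·71.8/12135 = 0.0043020165.
Var(Ŷ) = 44465² · 0.0043020165 = 8.5056727 × 10^6.
SE(Ŷ) = √(8.5056727 × 10^6) = 2916.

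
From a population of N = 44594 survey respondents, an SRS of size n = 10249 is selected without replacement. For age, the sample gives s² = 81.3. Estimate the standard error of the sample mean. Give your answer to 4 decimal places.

0.0782

Under SRS without replacement, Var(ȳ) = (1 − f)·s²/n with f = n/N = 10249/44594 = 0.22982912.
Var(ȳ) = (1 − 0.22982912)·81.3/10249 = 0.77017088·0.0079324812 = 0.006109366.
SE(ȳ) = √(0.006109366) = 0.0782.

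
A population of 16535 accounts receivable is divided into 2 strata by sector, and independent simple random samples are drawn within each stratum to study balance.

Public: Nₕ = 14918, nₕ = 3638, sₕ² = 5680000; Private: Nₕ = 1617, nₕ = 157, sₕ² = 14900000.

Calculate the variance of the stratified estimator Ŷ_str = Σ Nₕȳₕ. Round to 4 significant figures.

4.868 × 10^11

Var(Ŷ_str) = Σₕ Nₕ²(1 − fₕ)sₕ²/nₕ.
Public: 14918²·(1 − 3638/14918)·5680000/3638 = 2.6272739 × 10^11.
Private: 1617²·(1 − 157/1617)·14900000/157 = 2.2405234 × 10^11.
Sum = 4.8677973 × 10^11.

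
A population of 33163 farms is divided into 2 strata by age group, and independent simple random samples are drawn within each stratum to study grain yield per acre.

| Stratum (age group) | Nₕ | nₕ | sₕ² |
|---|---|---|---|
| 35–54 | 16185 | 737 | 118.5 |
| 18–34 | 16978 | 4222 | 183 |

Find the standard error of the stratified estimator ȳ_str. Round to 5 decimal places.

0.21234

Var(ȳ_str) = Σₕ Wₕ²(1 − fₕ)sₕ²/nₕ with Wₕ = Nₕ/N, N = 33163.
35–54: Wₕ = 0.48804390; term = 0.48804390²·(1 − 0.04553599)·118.5/737 = 0.036553436.
18–34: Wₕ = 0.51195610; term = 0.51195610²·(1 − 0.24867476)·183/4222 = 0.0085354472.
Sum = 0.045088883.
SE = √(0.045088883) = 0.21234.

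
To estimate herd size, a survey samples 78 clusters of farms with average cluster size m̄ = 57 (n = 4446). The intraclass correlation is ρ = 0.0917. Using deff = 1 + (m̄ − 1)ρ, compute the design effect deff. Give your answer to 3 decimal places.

deff = 1 + (57 − 1)·0.0917 = 1 + 5.1352 = 6.1352.

6.135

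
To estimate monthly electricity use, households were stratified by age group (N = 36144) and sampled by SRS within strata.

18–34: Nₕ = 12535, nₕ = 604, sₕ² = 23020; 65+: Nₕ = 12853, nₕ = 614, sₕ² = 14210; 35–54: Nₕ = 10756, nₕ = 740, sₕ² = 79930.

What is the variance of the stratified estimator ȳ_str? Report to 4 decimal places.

Var(ȳ_str) = Σₕ Wₕ²(1 − fₕ)sₕ²/nₕ with Wₕ = Nₕ/N, N = 36144.
18–34: Wₕ = 0.34680722; term = 0.34680722²·(1 − 0.04818508)·23020/604 = 4.3631198.
65+: Wₕ = 0.35560536; term = 0.35560536²·(1 − 0.04777095)·14210/614 = 2.7867867.
35–54: Wₕ = 0.29758743; term = 0.29758743²·(1 − 0.06879881)·79930/740 = 8.9073963.
Sum = 16.057303.

16.0573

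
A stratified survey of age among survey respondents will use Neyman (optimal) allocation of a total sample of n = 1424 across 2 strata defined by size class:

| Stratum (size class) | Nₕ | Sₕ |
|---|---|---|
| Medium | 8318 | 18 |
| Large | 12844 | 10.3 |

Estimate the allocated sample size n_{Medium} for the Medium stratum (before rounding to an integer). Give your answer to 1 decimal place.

756.0

Neyman allocation: nₕ = n·NₕSₕ / Σⱼ NⱼSⱼ.
Σ NⱼSⱼ = 8318·18 + 12844·10.3 = 282017.2.
n_{Medium} = 1424·8318·18 / 282017.2 = 756.0.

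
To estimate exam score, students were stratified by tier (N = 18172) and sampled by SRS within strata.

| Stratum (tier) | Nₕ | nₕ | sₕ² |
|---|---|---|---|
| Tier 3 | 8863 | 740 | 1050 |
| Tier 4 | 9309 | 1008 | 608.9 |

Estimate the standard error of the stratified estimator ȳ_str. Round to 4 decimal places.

0.6713

Var(ȳ_str) = Σₕ Wₕ²(1 − fₕ)sₕ²/nₕ with Wₕ = Nₕ/N, N = 18172.
Tier 3: Wₕ = 0.48772837; term = 0.48772837²·(1 − 0.08349317)·1050/740 = 0.30934943.
Tier 4: Wₕ = 0.51227163; term = 0.51227163²·(1 − 0.10828231)·608.9/1008 = 0.14135573.
Sum = 0.45070516.
SE = √(0.45070516) = 0.6713.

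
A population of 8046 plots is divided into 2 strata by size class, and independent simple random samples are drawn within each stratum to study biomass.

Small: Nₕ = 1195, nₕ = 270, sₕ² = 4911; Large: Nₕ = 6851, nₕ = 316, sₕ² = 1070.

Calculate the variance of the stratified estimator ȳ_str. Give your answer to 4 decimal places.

Var(ȳ_str) = Σₕ Wₕ²(1 − fₕ)sₕ²/nₕ with Wₕ = Nₕ/N, N = 8046.
Small: Wₕ = 0.14852100; term = 0.14852100²·(1 − 0.22594142)·4911/270 = 0.31056732.
Large: Wₕ = 0.85147900; term = 0.85147900²·(1 − 0.04612465)·1070/316 = 2.3417266.
Sum = 2.6522939.

2.6523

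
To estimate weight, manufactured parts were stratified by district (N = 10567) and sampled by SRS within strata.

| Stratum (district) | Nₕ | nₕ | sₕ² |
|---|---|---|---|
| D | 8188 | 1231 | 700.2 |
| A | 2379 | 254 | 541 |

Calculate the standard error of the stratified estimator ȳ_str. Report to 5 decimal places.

0.62178

Var(ȳ_str) = Σₕ Wₕ²(1 − fₕ)sₕ²/nₕ with Wₕ = Nₕ/N, N = 10567.
D: Wₕ = 0.77486515; term = 0.77486515²·(1 − 0.15034196)·700.2/1231 = 0.29017532.
A: Wₕ = 0.22513485; term = 0.22513485²·(1 − 0.10676755)·541/254 = 0.096430298.
Sum = 0.38660562.
SE = √(0.38660562) = 0.62178.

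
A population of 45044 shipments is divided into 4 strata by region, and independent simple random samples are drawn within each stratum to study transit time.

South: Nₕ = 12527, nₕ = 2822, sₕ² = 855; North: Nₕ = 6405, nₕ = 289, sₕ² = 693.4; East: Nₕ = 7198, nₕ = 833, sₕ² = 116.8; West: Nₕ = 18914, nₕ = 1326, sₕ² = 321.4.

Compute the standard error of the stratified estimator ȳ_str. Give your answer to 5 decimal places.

0.32769

Var(ȳ_str) = Σₕ Wₕ²(1 − fₕ)sₕ²/nₕ with Wₕ = Nₕ/N, N = 45044.
South: Wₕ = 0.27810585; term = 0.27810585²·(1 − 0.22527341)·855/2822 = 0.01815423.
North: Wₕ = 0.14219430; term = 0.14219430²·(1 − 0.04512100)·693.4/289 = 0.046323216.
East: Wₕ = 0.15979931; term = 0.15979931²·(1 − 0.11572659)·116.8/833 = 0.0031661697.
West: Wₕ = 0.41990054; term = 0.41990054²·(1 − 0.07010680)·321.4/1326 = 0.039740039.
Sum = 0.10738365.
SE = √(0.10738365) = 0.32769.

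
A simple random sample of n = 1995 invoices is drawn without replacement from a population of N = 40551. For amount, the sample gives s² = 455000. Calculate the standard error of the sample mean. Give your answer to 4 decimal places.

Under SRS without replacement, Var(ȳ) = (1 − f)·s²/n with f = n/N = 1995/40551 = 0.04919731.
Var(ȳ) = (1 − 0.04919731)·455000/1995 = 0.95080269·228.07018 = 216.84974.
SE(ȳ) = √(216.84974) = 14.7258.

14.7258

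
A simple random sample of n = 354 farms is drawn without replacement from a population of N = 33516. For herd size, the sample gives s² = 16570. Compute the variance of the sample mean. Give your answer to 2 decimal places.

46.31

Under SRS without replacement, Var(ȳ) = (1 − f)·s²/n with f = n/N = 354/33516 = 0.01056212.
Var(ȳ) = (1 − 0.01056212)·16570/354 = 0.98943788·46.80791 = 46.313519.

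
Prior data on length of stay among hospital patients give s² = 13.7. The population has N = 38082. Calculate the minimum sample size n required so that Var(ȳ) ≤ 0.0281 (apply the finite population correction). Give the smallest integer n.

Without fpc, n₀ = s²/D = 13.7/0.0281 = 487.5445.
With fpc, (1 − n/N)·s²/n ≤ D requires n ≥ n₀/(1 + n₀/N) = 487.5445/(1 + 487.5445/38082) = 481.3816.
Rounding up, n = 482.

482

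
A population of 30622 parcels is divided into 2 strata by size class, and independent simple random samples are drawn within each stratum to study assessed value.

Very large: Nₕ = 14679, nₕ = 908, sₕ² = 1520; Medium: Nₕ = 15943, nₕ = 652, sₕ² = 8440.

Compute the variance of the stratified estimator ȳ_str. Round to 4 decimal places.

3.7262

Var(ȳ_str) = Σₕ Wₕ²(1 − fₕ)sₕ²/nₕ with Wₕ = Nₕ/N, N = 30622.
Very large: Wₕ = 0.47936124; term = 0.47936124²·(1 − 0.06185707)·1520/908 = 0.3608715.
Medium: Wₕ = 0.52063876; term = 0.52063876²·(1 − 0.04089569)·8440/652 = 3.3653767.
Sum = 3.7262482.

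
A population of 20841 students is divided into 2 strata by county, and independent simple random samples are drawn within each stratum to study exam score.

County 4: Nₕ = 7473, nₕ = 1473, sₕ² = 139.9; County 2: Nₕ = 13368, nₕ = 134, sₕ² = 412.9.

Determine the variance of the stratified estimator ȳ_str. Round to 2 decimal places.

1.26

Var(ȳ_str) = Σₕ Wₕ²(1 − fₕ)sₕ²/nₕ with Wₕ = Nₕ/N, N = 20841.
County 4: Wₕ = 0.35857205; term = 0.35857205²·(1 − 0.19710959)·139.9/1473 = 0.0098044693.
County 2: Wₕ = 0.64142795; term = 0.64142795²·(1 − 0.01002394)·412.9/134 = 1.2550486.
Sum = 1.2648531.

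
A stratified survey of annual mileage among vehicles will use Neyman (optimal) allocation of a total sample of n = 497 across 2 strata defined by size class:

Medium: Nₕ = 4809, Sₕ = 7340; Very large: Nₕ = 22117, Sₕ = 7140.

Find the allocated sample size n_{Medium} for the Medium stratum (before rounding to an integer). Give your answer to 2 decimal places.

Neyman allocation: nₕ = n·NₕSₕ / Σⱼ NⱼSⱼ.
Σ NⱼSⱼ = 4809·7340 + 22117·7140 = 1.9321344 × 10^8.
n_{Medium} = 497·4809·7340 / (1.9321344 × 10^8) = 90.80.

90.80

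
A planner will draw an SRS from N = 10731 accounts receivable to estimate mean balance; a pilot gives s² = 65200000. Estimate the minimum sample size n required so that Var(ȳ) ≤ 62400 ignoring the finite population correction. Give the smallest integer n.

1045

Without fpc, n₀ = s²/D = 65200000/62400 = 1044.8718.
Rounding up, n = 1045.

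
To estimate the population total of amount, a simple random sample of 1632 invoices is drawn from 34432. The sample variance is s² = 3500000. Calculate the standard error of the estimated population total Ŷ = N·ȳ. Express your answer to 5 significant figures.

1.5563 × 10^6

Var(Ŷ) = N²·Var(ȳ) = N²·(1 − n/N)·s²/n.
f = 1632/34432 = 0.04739777; Var(ȳ) = 0.95260223·3500000/1632 = 2042.9582.
Var(Ŷ) = 34432² · 2042.9582 = 2.4220549 × 10^12.
SE(Ŷ) = √(2.4220549 × 10^12) = 1.5563 × 10^6.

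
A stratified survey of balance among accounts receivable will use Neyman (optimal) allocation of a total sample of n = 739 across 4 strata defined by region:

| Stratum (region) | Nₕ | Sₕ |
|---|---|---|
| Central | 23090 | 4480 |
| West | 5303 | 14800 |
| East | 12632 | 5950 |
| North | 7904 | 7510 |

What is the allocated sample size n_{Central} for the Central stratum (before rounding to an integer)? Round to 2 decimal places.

241.57

Neyman allocation: nₕ = n·NₕSₕ / Σⱼ NⱼSⱼ.
Σ NⱼSⱼ = 23090·4480 + 5303·14800 + 12632·5950 + 7904·7510 = 3.1644704 × 10^8.
n_{Central} = 739·23090·4480 / (3.1644704 × 10^8) = 241.57.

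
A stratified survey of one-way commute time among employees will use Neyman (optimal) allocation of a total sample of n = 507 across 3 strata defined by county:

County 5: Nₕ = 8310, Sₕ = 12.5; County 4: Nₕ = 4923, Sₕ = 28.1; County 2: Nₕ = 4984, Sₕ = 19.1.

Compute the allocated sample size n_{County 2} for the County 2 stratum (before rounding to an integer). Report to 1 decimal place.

Neyman allocation: nₕ = n·NₕSₕ / Σⱼ NⱼSⱼ.
Σ NⱼSⱼ = 8310·12.5 + 4923·28.1 + 4984·19.1 = 337405.7.
n_{County 2} = 507·4984·19.1 / 337405.7 = 143.0.

143.0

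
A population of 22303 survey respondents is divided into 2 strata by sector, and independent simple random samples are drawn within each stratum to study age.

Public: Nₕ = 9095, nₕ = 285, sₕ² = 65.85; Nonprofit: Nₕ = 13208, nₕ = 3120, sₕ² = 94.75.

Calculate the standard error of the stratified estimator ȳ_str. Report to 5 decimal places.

0.21296

Var(ȳ_str) = Σₕ Wₕ²(1 − fₕ)sₕ²/nₕ with Wₕ = Nₕ/N, N = 22303.
Public: Wₕ = 0.40779267; term = 0.40779267²·(1 − 0.03133590)·65.85/285 = 0.037218851.
Nonprofit: Wₕ = 0.59220733; term = 0.59220733²·(1 − 0.23622047)·94.75/3120 = 0.0081346747.
Sum = 0.045353526.
SE = √(0.045353526) = 0.21296.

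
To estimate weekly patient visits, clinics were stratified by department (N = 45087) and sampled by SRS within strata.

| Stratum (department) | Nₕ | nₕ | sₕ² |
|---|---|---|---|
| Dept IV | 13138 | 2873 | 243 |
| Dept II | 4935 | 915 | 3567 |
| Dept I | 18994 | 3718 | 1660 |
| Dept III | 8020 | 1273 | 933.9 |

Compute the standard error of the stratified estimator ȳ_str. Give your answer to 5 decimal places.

Var(ȳ_str) = Σₕ Wₕ²(1 − fₕ)sₕ²/nₕ with Wₕ = Nₕ/N, N = 45087.
Dept IV: Wₕ = 0.29139220; term = 0.29139220²·(1 − 0.21867864)·243/2873 = 0.0056112056.
Dept II: Wₕ = 0.10945505; term = 0.10945505²·(1 − 0.18541033)·3567/915 = 0.038044558.
Dept I: Wₕ = 0.42127443; term = 0.42127443²·(1 − 0.19574603)·1660/3718 = 0.063726799.
Dept III: Wₕ = 0.17787832; term = 0.17787832²·(1 − 0.15872818)·933.9/1273 = 0.019527847.
Sum = 0.12691041.
SE = √(0.12691041) = 0.35624.

0.35624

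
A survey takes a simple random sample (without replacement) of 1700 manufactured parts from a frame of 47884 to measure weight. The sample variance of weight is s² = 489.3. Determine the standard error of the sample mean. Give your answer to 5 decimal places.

Under SRS without replacement, Var(ȳ) = (1 − f)·s²/n with f = n/N = 1700/47884 = 0.03550246.
Var(ȳ) = (1 − 0.03550246)·489.3/1700 = 0.96449754·0.28782353 = 0.27760508.
SE(ȳ) = √(0.27760508) = 0.52688.

0.52688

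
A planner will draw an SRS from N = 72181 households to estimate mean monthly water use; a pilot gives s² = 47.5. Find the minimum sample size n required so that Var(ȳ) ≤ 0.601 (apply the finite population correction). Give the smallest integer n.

79

Without fpc, n₀ = s²/D = 47.5/0.601 = 79.0349.
With fpc, (1 − n/N)·s²/n ≤ D requires n ≥ n₀/(1 + n₀/N) = 79.0349/(1 + 79.0349/72181) = 78.9485.
Rounding up, n = 79.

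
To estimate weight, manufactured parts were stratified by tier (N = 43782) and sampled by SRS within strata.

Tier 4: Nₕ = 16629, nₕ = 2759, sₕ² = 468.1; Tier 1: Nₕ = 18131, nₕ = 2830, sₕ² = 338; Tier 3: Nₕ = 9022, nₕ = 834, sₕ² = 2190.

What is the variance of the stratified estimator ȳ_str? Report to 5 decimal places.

0.13890

Var(ȳ_str) = Σₕ Wₕ²(1 − fₕ)sₕ²/nₕ with Wₕ = Nₕ/N, N = 43782.
Tier 4: Wₕ = 0.37981362; term = 0.37981362²·(1 − 0.16591497)·468.1/2759 = 0.020414481.
Tier 1: Wₕ = 0.41411996; term = 0.41411996²·(1 − 0.15608626)·338/2830 = 0.017285448.
Tier 3: Wₕ = 0.20606642; term = 0.20606642²·(1 − 0.09244070)·2190/834 = 0.10119697.
Sum = 0.1388969.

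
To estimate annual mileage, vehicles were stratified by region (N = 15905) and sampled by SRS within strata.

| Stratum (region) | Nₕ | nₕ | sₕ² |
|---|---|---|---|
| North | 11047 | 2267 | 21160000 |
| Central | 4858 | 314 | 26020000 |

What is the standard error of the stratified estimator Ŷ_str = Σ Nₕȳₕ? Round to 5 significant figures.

1.6537 × 10^6

Var(Ŷ_str) = Σₕ Nₕ²(1 − fₕ)sₕ²/nₕ.
North: 11047²·(1 − 2267/11047)·21160000/2267 = 9.0532187 × 10^11.
Central: 4858²·(1 − 314/4858)·26020000/314 = 1.8292517 × 10^12.
Sum = 2.7345736 × 10^12.
SE = √(2.7345736 × 10^12) = 1.6537 × 10^6.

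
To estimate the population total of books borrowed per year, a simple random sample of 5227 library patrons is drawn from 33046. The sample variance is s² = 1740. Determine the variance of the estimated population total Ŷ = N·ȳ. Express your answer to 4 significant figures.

3.060 × 10^8

Var(Ŷ) = N²·Var(ȳ) = N²·(1 − n/N)·s²/n.
f = 5227/33046 = 0.15817346; Var(ȳ) = 0.84182654·1740/5227 = 0.28023306.
Var(Ŷ) = 33046² · 0.28023306 = 3.0602518 × 10^8.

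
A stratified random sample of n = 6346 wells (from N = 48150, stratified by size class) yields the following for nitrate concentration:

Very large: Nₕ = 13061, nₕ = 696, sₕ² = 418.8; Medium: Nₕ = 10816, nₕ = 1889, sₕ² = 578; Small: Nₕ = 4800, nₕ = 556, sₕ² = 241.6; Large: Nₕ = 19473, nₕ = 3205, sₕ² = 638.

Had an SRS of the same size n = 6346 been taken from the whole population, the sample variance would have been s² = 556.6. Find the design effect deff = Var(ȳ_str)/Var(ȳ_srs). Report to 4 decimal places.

Var(ȳ_str) = Σ Wₕ²(1−fₕ)sₕ²/nₕ with Wₕ = Nₕ/48150:
  Very large: (13061/48150)²·(1−696/13061)·418.8/696 = 0.041915572
  Medium: (10816/48150)²·(1−1889/10816)·578/1889 = 0.012743112
  Small: (4800/48150)²·(1−556/4800)·241.6/556 = 0.0038180901
  Large: (19473/48150)²·(1−3205/19473)·638/3205 = 0.027199886
  → Var(ȳ_str) = 0.08567666.
Var(ȳ_srs) = (1 − 6346/48150)·556.6/6346 = 0.076149084.
deff = 0.08567666 / 0.076149084 = 1.1251.

1.1251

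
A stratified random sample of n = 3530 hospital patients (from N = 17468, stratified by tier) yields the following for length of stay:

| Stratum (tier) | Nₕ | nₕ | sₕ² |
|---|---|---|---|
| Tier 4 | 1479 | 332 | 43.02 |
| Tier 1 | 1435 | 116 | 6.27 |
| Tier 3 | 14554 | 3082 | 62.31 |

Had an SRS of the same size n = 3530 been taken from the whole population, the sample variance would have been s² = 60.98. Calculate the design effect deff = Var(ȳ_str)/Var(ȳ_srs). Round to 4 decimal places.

0.8792

Var(ȳ_str) = Σ Wₕ²(1−fₕ)sₕ²/nₕ with Wₕ = Nₕ/17468:
  Tier 4: (1479/17468)²·(1−332/1479)·43.02/332 = 7.2040638 × 10^-4
  Tier 1: (1435/17468)²·(1−116/1435)·6.27/116 = 3.3528944 × 10^-4
  Tier 3: (14554/17468)²·(1−3082/14554)·62.31/3082 = 0.011062678
  → Var(ȳ_str) = 0.012118374.
Var(ȳ_srs) = (1 − 3530/17468)·60.98/3530 = 0.013783833.
deff = 0.012118374 / 0.013783833 = 0.8792.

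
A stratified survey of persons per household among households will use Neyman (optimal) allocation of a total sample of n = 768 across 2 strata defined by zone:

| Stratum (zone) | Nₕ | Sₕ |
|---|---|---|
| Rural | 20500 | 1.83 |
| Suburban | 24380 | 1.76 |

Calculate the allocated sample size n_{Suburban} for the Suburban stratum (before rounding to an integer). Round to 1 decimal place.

Neyman allocation: nₕ = n·NₕSₕ / Σⱼ NⱼSⱼ.
Σ NⱼSⱼ = 20500·1.83 + 24380·1.76 = 80423.8.
n_{Suburban} = 768·24380·1.76 / 80423.8 = 409.8.

409.8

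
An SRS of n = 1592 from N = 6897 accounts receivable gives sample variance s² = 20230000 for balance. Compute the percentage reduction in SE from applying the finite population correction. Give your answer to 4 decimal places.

f = n/N = 1592/6897 = 0.23082500.
SE_no-fpc = √(s²/n) = 112.7266; SE_fpc = √((1−f)s²/n) = 98.864185.
Ratio = √(1−f) = 0.87702623. Reduction = 100·(1 − 0.87702623) = 12.2974%.

12.2974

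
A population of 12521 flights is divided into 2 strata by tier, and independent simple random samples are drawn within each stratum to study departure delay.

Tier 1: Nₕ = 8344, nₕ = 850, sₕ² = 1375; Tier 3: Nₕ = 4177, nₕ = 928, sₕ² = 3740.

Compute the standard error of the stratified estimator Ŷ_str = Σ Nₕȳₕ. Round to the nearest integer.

Var(Ŷ_str) = Σₕ Nₕ²(1 − fₕ)sₕ²/nₕ.
Tier 1: 8344²·(1 − 850/8344)·1375/850 = 1.0115137 × 10^8.
Tier 3: 4177²·(1 − 928/4177)·3740/928 = 5.4693764 × 10^7.
Sum = 1.5584513 × 10^8.
SE = √(1.5584513 × 10^8) = 12484.

12484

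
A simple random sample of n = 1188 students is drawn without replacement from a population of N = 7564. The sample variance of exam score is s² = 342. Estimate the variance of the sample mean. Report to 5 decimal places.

Under SRS without replacement, Var(ȳ) = (1 − f)·s²/n with f = n/N = 1188/7564 = 0.15705976.
Var(ȳ) = (1 − 0.15705976)·342/1188 = 0.84294024·0.28787879 = 0.24266462.

0.24266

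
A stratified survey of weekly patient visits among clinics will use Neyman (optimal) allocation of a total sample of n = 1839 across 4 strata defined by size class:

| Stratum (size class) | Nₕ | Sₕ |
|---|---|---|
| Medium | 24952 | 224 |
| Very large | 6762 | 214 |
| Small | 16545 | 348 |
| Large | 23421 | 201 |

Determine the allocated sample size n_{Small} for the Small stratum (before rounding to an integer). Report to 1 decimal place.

Neyman allocation: nₕ = n·NₕSₕ / Σⱼ NⱼSⱼ.
Σ NⱼSⱼ = 24952·224 + 6762·214 + 16545·348 + 23421·201 = 1.7501597 × 10^7.
n_{Small} = 1839·16545·348 / (1.7501597 × 10^7) = 605.0.

605.0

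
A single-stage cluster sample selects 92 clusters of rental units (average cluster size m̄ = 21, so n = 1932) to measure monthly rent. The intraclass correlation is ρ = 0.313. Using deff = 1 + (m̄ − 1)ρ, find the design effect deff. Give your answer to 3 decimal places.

deff = 1 + (21 − 1)·0.313 = 1 + 6.26 = 7.26.

7.260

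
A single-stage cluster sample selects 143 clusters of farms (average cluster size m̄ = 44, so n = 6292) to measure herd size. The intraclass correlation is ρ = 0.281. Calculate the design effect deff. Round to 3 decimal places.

13.083

deff = 1 + (44 − 1)·0.281 = 1 + 12.083 = 13.083.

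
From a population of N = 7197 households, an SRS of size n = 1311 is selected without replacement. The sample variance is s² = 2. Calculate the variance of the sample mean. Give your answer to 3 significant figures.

0.00125

Under SRS without replacement, Var(ȳ) = (1 − f)·s²/n with f = n/N = 1311/7197 = 0.18215923.
Var(ȳ) = (1 − 0.18215923)·2/1311 = 0.81784077·0.001525553 = 0.0012476594.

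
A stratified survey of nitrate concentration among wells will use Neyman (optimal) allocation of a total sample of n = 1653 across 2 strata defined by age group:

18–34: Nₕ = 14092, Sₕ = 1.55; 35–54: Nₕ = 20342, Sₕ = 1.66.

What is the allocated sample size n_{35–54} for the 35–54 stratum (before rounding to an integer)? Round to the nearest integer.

1004

Neyman allocation: nₕ = n·NₕSₕ / Σⱼ NⱼSⱼ.
Σ NⱼSⱼ = 14092·1.55 + 20342·1.66 = 55610.32.
n_{35–54} = 1653·20342·1.66 / 55610.32 = 1004.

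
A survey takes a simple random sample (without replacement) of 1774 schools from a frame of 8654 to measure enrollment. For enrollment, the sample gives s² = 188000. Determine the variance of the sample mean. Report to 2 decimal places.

Under SRS without replacement, Var(ȳ) = (1 − f)·s²/n with f = n/N = 1774/8654 = 0.20499191.
Var(ȳ) = (1 − 0.20499191)·188000/1774 = 0.79500809·105.9752 = 84.251139.

84.25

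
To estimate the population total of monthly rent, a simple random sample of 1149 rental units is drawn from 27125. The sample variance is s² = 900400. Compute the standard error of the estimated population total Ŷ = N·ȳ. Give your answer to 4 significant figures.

743100

Var(Ŷ) = N²·Var(ȳ) = N²·(1 − n/N)·s²/n.
f = 1149/27125 = 0.04235945; Var(ȳ) = 0.95764055·900400/1149 = 750.44348.
Var(Ŷ) = 27125² · 750.44348 = 5.5215052 × 10^11.
SE(Ŷ) = √(5.5215052 × 10^11) = 743100.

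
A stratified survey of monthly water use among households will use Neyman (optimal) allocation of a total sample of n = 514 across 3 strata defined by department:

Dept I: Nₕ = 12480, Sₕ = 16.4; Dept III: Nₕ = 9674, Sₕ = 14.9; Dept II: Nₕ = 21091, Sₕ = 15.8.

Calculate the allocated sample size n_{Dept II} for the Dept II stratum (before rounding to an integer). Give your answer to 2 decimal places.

251.13

Neyman allocation: nₕ = n·NₕSₕ / Σⱼ NⱼSⱼ.
Σ NⱼSⱼ = 12480·16.4 + 9674·14.9 + 21091·15.8 = 682052.4.
n_{Dept II} = 514·21091·15.8 / 682052.4 = 251.13.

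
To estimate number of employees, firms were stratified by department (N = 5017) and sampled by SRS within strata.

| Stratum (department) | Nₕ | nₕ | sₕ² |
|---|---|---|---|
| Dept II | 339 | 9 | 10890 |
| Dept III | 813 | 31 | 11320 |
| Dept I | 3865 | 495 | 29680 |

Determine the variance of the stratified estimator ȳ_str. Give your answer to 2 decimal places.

45.63

Var(ȳ_str) = Σₕ Wₕ²(1 − fₕ)sₕ²/nₕ with Wₕ = Nₕ/N, N = 5017.
Dept II: Wₕ = 0.06757026; term = 0.06757026²·(1 − 0.02654867)·10890/9 = 5.3778763.
Dept III: Wₕ = 0.16204903; term = 0.16204903²·(1 − 0.03813038)·11320/31 = 9.2234592.
Dept I: Wₕ = 0.77038071; term = 0.77038071²·(1 − 0.12807245)·29680/495 = 31.027722.
Sum = 45.629058.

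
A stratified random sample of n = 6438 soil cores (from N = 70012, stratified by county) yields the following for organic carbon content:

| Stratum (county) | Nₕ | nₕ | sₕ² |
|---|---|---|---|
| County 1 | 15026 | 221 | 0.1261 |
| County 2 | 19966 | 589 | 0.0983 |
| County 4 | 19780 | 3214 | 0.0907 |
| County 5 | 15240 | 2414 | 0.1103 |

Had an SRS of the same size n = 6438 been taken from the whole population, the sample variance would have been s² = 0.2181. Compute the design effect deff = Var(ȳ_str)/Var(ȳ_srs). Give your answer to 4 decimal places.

Var(ȳ_str) = Σ Wₕ²(1−fₕ)sₕ²/nₕ with Wₕ = Nₕ/70012:
  County 1: (15026/70012)²·(1−221/15026)·0.1261/221 = 2.5895818 × 10^-5
  County 2: (19966/70012)²·(1−589/19966)·0.0983/589 = 1.317258 × 10^-5
  County 4: (19780/70012)²·(1−3214/19780)·0.0907/3214 = 1.8865156 × 10^-6
  County 5: (15240/70012)²·(1−2414/15240)·0.1103/2414 = 1.8220886 × 10^-6
  → Var(ȳ_str) = 4.2777002 × 10^-5.
Var(ȳ_srs) = (1 − 6438/70012)·0.2181/6438 = 3.07618 × 10^-5.
deff = (4.2777002 × 10^-5) / (3.07618 × 10^-5) = 1.3906.

1.3906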